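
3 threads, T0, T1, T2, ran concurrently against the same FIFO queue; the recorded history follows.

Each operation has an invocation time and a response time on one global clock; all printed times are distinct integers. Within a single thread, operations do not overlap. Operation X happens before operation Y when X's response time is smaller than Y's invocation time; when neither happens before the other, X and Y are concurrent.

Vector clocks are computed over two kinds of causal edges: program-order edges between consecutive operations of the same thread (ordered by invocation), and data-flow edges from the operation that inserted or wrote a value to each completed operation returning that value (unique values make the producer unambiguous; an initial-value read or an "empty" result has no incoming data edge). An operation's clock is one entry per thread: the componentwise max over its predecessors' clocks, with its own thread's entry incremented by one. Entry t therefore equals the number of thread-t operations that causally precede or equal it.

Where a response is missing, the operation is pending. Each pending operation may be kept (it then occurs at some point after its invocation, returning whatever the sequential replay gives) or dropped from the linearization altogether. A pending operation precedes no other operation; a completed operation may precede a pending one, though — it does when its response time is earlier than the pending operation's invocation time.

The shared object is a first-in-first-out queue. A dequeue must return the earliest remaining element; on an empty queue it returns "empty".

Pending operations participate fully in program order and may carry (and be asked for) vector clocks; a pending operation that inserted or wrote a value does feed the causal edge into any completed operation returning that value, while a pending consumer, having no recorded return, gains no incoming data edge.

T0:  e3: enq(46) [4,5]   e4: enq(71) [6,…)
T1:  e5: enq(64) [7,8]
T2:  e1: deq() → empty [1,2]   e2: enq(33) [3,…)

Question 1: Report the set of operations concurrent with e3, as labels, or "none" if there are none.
e2

e3 spans [4,5]: anything still running between times 4 and 5 counts as concurrent
e1 [1,2]: before
e2 [3,…): concurrent
e4 [6,…): after
e5 [7,8]: after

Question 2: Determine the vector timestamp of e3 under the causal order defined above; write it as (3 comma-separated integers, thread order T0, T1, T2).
(1, 0, 0)

e1 (invocation 1): nothing precedes it; T2's component alone gives (0, 0, 1)
e5 (invocation 7): nothing precedes it; T1's component alone gives (0, 1, 0)
e3 (invocation 4): nothing precedes it; T0's component alone gives (1, 0, 0)
merge at e2 (invoked 3): VC(e1)=(0, 0, 1), own-thread bump on T2 → (0, 0, 2)
merge at e4 (invoked 6): VC(e3)=(1, 0, 0), own-thread bump on T0 → (2, 0, 0)
target: VC(e3) = (1, 0, 0)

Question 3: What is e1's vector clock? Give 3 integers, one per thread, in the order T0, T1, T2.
(0, 0, 1)

invoked at 1, e1 has no predecessors; its own T2 bump gives (0, 0, 1)
invoked at 7, e5 has no predecessors; its own T1 bump gives (0, 1, 0)
invoked at 4, e3 has no predecessors; its own T0 bump gives (1, 0, 0)
from VC(e1)=(0, 0, 1), e2 (invoked 3) maxes components and bumps T2 → (0, 0, 2)
from VC(e3)=(1, 0, 0), e4 (invoked 6) maxes components and bumps T0 → (2, 0, 0)
target: VC(e1) = (0, 0, 1)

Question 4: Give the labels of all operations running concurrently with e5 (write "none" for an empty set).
e2, e4

e5 runs from 7 to 8; window-overlapping ops are concurrent
e1 [1,2]: before
e2 [3,…): concurrent
e3 [4,5]: before
e4 [6,…): concurrent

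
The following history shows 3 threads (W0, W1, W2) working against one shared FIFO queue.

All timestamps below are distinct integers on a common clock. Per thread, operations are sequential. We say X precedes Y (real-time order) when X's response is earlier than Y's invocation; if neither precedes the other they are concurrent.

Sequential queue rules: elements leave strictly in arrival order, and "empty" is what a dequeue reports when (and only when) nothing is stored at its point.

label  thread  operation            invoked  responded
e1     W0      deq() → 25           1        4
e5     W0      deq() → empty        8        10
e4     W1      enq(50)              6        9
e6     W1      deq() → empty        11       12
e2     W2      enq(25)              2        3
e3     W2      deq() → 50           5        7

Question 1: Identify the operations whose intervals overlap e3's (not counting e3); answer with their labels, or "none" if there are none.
Answer: e4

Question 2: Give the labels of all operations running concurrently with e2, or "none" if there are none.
Answer: e1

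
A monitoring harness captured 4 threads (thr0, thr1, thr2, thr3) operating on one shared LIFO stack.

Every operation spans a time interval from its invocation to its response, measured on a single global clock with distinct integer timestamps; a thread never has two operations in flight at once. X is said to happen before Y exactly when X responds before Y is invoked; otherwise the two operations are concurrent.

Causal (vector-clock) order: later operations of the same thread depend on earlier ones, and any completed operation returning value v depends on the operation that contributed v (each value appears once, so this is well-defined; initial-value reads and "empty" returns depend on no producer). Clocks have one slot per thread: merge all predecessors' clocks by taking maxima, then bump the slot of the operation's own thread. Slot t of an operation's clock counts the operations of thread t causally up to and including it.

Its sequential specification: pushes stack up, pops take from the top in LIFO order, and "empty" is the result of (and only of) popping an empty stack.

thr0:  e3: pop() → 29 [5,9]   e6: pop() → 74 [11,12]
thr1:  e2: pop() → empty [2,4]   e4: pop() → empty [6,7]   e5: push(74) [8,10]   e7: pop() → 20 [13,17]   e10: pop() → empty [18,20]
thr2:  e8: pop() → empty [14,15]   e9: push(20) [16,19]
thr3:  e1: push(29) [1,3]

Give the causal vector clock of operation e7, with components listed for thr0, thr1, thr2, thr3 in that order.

e1 (invocation 1): nothing precedes it; thr3's component alone gives (0, 0, 0, 1)
e8 (invocation 14): nothing precedes it; thr2's component alone gives (0, 0, 1, 0)
e2 (invocation 2): nothing precedes it; thr1's component alone gives (0, 1, 0, 0)
e9 (invocation 16): componentwise max over VC(e8)=(0, 0, 1, 0), +1 at thr2, giving (0, 0, 2, 0)
e4 (invocation 6): componentwise max over VC(e2)=(0, 1, 0, 0), +1 at thr1, giving (0, 2, 0, 0)
e3 (invocation 5): componentwise max over VC(e1)=(0, 0, 0, 1), +1 at thr0, giving (1, 0, 0, 1)
e5 (invocation 8): componentwise max over VC(e4)=(0, 2, 0, 0), +1 at thr1, giving (0, 3, 0, 0)
e7 (invocation 13): componentwise max over VC(e5)=(0, 3, 0, 0), VC(e9)=(0, 0, 2, 0), +1 at thr1, giving (0, 4, 2, 0)
e6 (invocation 11): componentwise max over VC(e3)=(1, 0, 0, 1), VC(e5)=(0, 3, 0, 0), +1 at thr0, giving (2, 3, 0, 1)
e10 (invocation 18): componentwise max over VC(e7)=(0, 4, 2, 0), +1 at thr1, giving (0, 5, 2, 0)
target: VC(e7) = (0, 4, 2, 0)

(0, 4, 2, 0)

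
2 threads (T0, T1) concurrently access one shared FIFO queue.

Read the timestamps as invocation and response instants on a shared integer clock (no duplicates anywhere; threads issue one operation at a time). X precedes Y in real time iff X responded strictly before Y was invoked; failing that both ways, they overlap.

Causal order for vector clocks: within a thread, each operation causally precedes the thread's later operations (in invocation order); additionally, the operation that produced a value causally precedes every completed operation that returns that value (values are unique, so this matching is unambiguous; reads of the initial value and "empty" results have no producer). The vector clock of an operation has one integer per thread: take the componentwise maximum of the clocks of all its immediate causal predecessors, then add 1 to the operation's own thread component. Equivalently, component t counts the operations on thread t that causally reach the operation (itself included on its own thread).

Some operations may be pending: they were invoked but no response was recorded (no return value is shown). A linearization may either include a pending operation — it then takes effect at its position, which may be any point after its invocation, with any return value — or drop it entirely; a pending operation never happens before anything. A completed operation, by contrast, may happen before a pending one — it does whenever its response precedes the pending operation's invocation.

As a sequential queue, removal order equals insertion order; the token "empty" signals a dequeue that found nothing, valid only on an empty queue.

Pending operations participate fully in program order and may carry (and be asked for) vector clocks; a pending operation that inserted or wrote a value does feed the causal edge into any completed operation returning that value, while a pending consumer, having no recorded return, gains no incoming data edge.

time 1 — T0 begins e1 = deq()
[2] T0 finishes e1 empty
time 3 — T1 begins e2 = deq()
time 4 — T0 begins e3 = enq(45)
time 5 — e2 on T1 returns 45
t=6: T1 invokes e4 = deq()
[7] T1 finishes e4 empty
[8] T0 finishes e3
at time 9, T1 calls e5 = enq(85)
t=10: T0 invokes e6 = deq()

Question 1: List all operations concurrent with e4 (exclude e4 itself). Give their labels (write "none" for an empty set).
e3

e4 runs from 6 to 7; window-overlapping ops are concurrent
e1 [1,2]: before
e2 [3,5]: before
e3 [4,8]: concurrent
e5 [9,…): after
e6 [10,…): after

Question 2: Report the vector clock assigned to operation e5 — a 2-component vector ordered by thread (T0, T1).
(2, 3)

e1 (invocation 1): nothing precedes it; T0's component alone gives (1, 0)
e3, invoked 4, takes VC(e1)=(1, 0) under max, adds 1 for T0 → (2, 0)
e2, invoked 3, takes VC(e3)=(2, 0) under max, adds 1 for T1 → (2, 1)
e6, invoked 10, takes VC(e3)=(2, 0) under max, adds 1 for T0 → (3, 0)
e4, invoked 6, takes VC(e2)=(2, 1) under max, adds 1 for T1 → (2, 2)
e5, invoked 9, takes VC(e4)=(2, 2) under max, adds 1 for T1 → (2, 3)
target: VC(e5) = (2, 3)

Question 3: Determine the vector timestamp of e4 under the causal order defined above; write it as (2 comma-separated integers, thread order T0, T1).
(2, 2)

e1, invoked 1, has no incoming edges; only T0's bump applies → (1, 0)
VC(e3, invoked at 4): max of VC(e1)=(1, 0), then +1 on thread T0 → (2, 0)
VC(e2, invoked at 3): max of VC(e3)=(2, 0), then +1 on thread T1 → (2, 1)
VC(e6, invoked at 10): max of VC(e3)=(2, 0), then +1 on thread T0 → (3, 0)
VC(e4, invoked at 6): max of VC(e2)=(2, 1), then +1 on thread T1 → (2, 2)
VC(e5, invoked at 9): max of VC(e4)=(2, 2), then +1 on thread T1 → (2, 3)
target: VC(e4) = (2, 2)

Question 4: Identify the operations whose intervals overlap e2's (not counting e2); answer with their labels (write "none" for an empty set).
e3

e2 spans [3,5]; an op avoiding the whole window 3..5 is ordered, any other is concurrent
e1 [1,2]: before
e3 [4,8]: concurrent
e4 [6,7]: after
e5 [9,…): after
e6 [10,…): after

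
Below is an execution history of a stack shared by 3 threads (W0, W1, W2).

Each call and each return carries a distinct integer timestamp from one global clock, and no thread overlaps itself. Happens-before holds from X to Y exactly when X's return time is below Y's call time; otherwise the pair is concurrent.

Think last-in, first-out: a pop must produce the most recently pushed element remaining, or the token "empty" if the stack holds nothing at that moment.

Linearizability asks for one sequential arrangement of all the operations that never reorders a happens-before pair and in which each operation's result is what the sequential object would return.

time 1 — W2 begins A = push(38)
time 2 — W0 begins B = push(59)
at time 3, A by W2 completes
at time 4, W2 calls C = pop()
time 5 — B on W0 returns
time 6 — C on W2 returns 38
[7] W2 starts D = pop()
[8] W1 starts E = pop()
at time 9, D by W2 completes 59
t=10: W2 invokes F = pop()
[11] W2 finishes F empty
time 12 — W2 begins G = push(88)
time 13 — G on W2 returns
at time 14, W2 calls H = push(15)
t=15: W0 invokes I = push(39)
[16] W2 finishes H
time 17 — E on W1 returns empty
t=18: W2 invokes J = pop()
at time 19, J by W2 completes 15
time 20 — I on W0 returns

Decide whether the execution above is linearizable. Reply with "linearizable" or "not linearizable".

linearizable

one valid linearization: A, C, B, D, E, F, G, H, J, I
step 1: A push(38) — stack <38>
step 2: C pop() → 38 — stack <>
step 3: B push(59) — stack <59>
step 4: D pop() → 59 — stack <>
step 5: E pop() → empty — stack <>
step 6: F pop() → empty — stack <>
step 7: G push(88) — stack <88>
step 8: H push(15) — stack <88,15>
step 9: J pop() → 15 — stack <88>
step 10: I push(39) — stack <88,39>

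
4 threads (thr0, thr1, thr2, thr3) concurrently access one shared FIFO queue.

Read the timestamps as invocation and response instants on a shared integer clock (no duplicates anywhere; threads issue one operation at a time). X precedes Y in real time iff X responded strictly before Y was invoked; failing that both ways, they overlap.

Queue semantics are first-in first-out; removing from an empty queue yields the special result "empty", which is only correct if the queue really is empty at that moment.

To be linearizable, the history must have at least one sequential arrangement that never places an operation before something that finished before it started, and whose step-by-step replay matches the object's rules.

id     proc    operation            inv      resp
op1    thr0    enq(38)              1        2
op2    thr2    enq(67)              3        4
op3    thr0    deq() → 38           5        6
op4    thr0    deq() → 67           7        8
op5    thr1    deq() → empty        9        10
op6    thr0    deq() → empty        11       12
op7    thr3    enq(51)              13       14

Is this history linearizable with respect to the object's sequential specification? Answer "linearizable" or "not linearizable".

linearizable

one valid linearization: op1, op2, op3, op4, op5, op6, op7
step 1: op1 enq(38) — queue <38>
step 2: op2 enq(67) — queue <38,67>
step 3: op3 deq() → 38 — queue <67>
step 4: op4 deq() → 67 — queue <>
step 5: op5 deq() → empty — queue <>
step 6: op6 deq() → empty — queue <>
step 7: op7 enq(51) — queue <51>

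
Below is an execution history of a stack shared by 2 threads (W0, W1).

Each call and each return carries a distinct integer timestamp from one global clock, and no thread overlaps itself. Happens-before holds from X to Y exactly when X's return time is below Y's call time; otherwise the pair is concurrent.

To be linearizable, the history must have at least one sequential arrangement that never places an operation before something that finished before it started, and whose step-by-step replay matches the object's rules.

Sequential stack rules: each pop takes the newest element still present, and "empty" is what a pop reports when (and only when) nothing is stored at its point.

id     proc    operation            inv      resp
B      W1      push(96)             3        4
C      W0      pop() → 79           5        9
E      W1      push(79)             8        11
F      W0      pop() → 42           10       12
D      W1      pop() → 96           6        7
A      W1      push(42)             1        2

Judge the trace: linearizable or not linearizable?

linearizable

a witness: A, B, D, E, C, F
step 1: A push(42) — stack <42>
step 2: B push(96) — stack <42,96>
step 3: D pop() → 96 — stack <42>
step 4: E push(79) — stack <42,79>
step 5: C pop() → 79 — stack <42>
step 6: F pop() → 42 — stack <>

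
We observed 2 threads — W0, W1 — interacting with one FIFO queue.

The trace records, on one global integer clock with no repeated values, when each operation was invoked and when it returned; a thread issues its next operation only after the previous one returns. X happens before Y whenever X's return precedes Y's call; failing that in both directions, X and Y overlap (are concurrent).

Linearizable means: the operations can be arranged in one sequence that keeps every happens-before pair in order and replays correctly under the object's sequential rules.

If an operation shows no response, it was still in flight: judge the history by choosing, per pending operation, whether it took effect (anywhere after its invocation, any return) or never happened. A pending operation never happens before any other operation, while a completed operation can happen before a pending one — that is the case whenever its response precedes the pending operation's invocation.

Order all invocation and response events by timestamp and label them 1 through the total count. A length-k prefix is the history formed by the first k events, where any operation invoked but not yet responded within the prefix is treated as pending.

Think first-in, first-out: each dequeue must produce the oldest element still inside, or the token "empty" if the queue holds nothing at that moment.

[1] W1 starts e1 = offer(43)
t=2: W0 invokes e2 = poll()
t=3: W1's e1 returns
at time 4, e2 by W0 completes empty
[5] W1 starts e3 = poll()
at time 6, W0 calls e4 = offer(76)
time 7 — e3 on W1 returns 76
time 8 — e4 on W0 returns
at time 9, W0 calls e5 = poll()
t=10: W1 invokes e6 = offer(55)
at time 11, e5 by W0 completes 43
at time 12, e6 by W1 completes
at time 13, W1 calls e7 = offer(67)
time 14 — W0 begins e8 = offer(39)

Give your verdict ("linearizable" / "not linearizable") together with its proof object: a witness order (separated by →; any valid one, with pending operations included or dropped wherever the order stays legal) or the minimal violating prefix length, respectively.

events 1..6 are fine; event 7 — the response of e3 at time 7 — makes the prefix non-linearizable
2 orders of the 3 completed FIFO queue ops respect real time; none is legal
every completion of the 1 pending operation (e4) was checked; none linearizes
e.g. e1, e2, e3 (pending dropped): illegal at step 2, since e2 poll() → empty cannot apply there
e.g. e2, e1, e3 (pending dropped): illegal at step 3, since e3 poll() → 76 cannot apply there

not linearizable — minimal violating prefix: 7 events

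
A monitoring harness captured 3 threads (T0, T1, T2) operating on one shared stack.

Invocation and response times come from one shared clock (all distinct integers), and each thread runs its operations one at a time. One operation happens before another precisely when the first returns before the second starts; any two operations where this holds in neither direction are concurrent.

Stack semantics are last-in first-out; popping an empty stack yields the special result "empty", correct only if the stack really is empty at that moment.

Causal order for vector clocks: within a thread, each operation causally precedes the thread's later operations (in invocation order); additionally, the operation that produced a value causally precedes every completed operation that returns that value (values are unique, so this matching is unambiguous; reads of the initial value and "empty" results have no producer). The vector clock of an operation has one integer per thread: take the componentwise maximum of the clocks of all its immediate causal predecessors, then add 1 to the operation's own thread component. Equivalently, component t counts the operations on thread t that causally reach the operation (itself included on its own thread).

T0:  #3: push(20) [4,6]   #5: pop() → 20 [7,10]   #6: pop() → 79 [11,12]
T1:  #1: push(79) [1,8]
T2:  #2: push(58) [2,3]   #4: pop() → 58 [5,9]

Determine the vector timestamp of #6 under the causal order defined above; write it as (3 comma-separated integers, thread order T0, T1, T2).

#2 (invocation 2): nothing precedes it; T2's component alone gives (0, 0, 1)
#1 (invocation 1): nothing precedes it; T1's component alone gives (0, 1, 0)
#3 (invocation 4): nothing precedes it; T0's component alone gives (1, 0, 0)
from VC(#2)=(0, 0, 1), #4 (invoked 5) maxes components and bumps T2 → (0, 0, 2)
from VC(#3)=(1, 0, 0), #5 (invoked 7) maxes components and bumps T0 → (2, 0, 0)
from VC(#1)=(0, 1, 0), VC(#5)=(2, 0, 0), #6 (invoked 11) maxes components and bumps T0 → (3, 1, 0)
target: VC(#6) = (3, 1, 0)

(3, 1, 0)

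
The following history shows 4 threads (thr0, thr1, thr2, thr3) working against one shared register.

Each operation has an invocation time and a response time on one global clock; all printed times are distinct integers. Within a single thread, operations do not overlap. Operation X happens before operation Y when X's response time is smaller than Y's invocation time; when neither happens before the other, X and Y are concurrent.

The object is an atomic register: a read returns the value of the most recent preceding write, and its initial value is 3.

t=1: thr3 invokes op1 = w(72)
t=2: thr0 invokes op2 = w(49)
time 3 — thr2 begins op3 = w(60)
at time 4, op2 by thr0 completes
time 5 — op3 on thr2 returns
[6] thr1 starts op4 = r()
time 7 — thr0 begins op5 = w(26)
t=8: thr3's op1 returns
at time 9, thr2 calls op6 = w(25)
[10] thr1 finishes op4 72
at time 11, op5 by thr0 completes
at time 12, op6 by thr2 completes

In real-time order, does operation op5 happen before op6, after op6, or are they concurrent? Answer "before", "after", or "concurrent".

op5 spans [7,11], op6 spans [9,12]
the intervals overlap in both directions

concurrent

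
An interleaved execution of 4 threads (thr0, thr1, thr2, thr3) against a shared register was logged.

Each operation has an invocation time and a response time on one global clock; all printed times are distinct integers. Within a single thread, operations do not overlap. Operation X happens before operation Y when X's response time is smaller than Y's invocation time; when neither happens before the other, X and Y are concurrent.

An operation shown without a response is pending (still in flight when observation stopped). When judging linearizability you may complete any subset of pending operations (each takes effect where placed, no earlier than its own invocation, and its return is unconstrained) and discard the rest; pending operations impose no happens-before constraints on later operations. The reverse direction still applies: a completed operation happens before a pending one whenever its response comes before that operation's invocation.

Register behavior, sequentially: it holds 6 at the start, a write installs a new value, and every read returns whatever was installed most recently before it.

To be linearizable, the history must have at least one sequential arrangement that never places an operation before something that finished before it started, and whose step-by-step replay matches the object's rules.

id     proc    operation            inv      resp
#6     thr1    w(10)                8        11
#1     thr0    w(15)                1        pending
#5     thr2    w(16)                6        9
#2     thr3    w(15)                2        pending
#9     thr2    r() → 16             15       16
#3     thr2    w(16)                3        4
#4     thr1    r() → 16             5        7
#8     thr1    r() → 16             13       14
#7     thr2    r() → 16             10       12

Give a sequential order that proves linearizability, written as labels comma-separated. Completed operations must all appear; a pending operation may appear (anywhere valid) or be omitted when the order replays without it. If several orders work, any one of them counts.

after step 1 (#1 w(15) (pending, included)): value 15
after step 2 (#2 w(15) (pending, included)): value 15
after step 3 (#3 w(16)): value 16
after step 4 (#4 r() → 16): value 16
after step 5 (#6 w(10)): value 10
after step 6 (#5 w(16)): value 16
after step 7 (#7 r() → 16): value 16
after step 8 (#8 r() → 16): value 16
after step 9 (#9 r() → 16): value 16

#1, #2, #3, #4, #6, #5, #7, #8, #9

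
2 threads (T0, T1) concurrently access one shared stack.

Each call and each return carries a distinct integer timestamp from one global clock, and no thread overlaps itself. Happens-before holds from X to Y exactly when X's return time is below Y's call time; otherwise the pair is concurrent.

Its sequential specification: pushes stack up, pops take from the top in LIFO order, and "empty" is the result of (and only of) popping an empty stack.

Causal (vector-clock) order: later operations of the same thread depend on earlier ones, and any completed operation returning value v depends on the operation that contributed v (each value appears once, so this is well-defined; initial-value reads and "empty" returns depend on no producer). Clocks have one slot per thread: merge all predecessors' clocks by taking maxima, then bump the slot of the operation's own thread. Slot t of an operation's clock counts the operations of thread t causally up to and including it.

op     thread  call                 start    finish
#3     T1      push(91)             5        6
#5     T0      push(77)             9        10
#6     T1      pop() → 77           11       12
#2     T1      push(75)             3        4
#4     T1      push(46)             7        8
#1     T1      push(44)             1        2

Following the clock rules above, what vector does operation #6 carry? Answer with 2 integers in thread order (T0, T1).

#1, invoked 1, has no incoming edges; only T1's bump applies → (0, 1)
#5, invoked 9, has no incoming edges; only T0's bump applies → (1, 0)
VC(#2, invoked at 3): max of VC(#1)=(0, 1), then +1 on thread T1 → (0, 2)
VC(#3, invoked at 5): max of VC(#2)=(0, 2), then +1 on thread T1 → (0, 3)
VC(#4, invoked at 7): max of VC(#3)=(0, 3), then +1 on thread T1 → (0, 4)
VC(#6, invoked at 11): max of VC(#4)=(0, 4), VC(#5)=(1, 0), then +1 on thread T1 → (1, 5)
target: VC(#6) = (1, 5)

(1, 5)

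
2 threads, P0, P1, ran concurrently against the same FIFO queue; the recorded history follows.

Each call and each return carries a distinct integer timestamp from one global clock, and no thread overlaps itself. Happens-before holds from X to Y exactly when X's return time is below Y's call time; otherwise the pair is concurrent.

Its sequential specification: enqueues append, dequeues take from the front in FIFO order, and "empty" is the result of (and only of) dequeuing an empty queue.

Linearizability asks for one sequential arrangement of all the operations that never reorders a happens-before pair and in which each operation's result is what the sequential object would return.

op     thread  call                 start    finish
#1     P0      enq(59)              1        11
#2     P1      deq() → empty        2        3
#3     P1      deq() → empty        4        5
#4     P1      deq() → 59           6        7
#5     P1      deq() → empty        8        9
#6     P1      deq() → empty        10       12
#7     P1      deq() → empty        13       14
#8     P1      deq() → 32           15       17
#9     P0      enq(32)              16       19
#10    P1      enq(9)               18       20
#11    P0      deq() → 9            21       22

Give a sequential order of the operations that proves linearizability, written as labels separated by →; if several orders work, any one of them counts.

after step 1 (#2 deq() → empty): queue <>
after step 2 (#3 deq() → empty): queue <>
after step 3 (#1 enq(59)): queue <59>
after step 4 (#4 deq() → 59): queue <>
after step 5 (#5 deq() → empty): queue <>
after step 6 (#6 deq() → empty): queue <>
after step 7 (#7 deq() → empty): queue <>
after step 8 (#9 enq(32)): queue <32>
after step 9 (#8 deq() → 32): queue <>
after step 10 (#10 enq(9)): queue <9>
after step 11 (#11 deq() → 9): queue <>

#2 → #3 → #1 → #4 → #5 → #6 → #7 → #9 → #8 → #10 → #11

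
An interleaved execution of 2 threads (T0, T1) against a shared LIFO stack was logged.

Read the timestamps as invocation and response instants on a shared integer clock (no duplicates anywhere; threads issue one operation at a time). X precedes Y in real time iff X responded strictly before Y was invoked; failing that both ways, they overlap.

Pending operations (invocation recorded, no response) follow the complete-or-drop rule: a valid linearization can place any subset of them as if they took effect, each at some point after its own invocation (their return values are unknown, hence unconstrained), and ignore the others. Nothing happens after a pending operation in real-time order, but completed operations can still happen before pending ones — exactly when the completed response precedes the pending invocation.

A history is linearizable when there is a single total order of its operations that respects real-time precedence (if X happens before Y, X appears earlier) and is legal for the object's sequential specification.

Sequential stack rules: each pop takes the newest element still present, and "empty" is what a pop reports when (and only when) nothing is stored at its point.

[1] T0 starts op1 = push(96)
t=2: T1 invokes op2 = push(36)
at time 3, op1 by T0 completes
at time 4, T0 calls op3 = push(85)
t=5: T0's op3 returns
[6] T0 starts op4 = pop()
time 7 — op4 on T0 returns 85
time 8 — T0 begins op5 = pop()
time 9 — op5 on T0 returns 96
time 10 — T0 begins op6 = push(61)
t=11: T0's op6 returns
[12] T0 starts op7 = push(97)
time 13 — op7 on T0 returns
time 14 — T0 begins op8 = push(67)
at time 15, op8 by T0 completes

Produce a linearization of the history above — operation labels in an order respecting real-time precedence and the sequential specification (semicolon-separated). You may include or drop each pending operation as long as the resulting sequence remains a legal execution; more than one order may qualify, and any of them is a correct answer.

step 1: op1 push(96) — stack <96>
step 2: op3 push(85) — stack <96,85>
step 3: op4 pop() → 85 — stack <96>
step 4: op5 pop() → 96 — stack <>
step 5: op2 push(36) (pending, included) — stack <36>
step 6: op6 push(61) — stack <36,61>
step 7: op7 push(97) — stack <36,61,97>
step 8: op8 push(67) — stack <36,61,97,67>

op1; op3; op4; op5; op2; op6; op7; op8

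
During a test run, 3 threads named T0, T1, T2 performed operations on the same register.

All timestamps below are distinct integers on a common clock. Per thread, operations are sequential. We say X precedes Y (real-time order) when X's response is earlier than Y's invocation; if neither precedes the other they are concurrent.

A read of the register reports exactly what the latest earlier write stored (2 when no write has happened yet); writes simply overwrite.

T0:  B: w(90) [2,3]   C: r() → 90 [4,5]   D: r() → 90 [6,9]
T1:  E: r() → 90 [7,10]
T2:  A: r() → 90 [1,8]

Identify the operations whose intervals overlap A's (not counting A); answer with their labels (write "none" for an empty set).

B, C, D, E

A runs from 1 to 8; window-overlapping ops are concurrent
B [2,3]: concurrent
C [4,5]: concurrent
D [6,9]: concurrent
E [7,10]: concurrent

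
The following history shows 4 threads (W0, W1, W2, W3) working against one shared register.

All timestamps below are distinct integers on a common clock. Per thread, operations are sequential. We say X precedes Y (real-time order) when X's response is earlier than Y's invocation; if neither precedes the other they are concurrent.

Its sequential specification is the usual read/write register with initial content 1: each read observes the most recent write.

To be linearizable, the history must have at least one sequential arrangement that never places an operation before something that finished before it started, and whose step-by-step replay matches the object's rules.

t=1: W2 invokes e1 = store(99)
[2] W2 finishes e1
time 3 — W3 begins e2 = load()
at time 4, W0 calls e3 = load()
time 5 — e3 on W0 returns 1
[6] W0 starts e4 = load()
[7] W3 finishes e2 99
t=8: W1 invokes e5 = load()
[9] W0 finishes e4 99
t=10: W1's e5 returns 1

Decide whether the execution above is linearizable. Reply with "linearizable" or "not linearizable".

not linearizable

events 1..4 are fine; event 5 — the response of e3 at time 5 — makes the prefix non-linearizable
exactly one order of the 2 completed ops respects real time; the register replay fails
no completion choice of the 1 pending operation (e2) rescues it — every subset was tried
for example e1, e3 (pending dropped) fails at step 2: e3 load() → 1 is not legal there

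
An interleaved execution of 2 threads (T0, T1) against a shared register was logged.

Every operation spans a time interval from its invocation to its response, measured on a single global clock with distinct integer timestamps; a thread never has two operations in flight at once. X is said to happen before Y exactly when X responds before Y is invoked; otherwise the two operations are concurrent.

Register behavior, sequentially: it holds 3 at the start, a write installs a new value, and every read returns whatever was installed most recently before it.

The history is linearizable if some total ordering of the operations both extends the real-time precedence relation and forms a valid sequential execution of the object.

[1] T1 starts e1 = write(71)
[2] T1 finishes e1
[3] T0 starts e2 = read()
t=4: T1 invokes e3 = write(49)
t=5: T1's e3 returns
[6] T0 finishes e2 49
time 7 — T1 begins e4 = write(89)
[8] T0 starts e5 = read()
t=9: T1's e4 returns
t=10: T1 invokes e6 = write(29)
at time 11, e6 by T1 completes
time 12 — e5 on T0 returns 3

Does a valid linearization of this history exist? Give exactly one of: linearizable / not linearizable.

not linearizable

prefix check: 1..11 passes, 1..12 fails once e5's time-12 response joins
every one of the 6 real-time-consistent orders over 6 completed register ops fails the sequential spec
take e1, e2, e3, e4, e5, e6: step 2 already fails, because e2 read() → 49 cannot occur there
take e1, e2, e3, e4, e6, e5: step 2 already fails, because e2 read() → 49 cannot occur there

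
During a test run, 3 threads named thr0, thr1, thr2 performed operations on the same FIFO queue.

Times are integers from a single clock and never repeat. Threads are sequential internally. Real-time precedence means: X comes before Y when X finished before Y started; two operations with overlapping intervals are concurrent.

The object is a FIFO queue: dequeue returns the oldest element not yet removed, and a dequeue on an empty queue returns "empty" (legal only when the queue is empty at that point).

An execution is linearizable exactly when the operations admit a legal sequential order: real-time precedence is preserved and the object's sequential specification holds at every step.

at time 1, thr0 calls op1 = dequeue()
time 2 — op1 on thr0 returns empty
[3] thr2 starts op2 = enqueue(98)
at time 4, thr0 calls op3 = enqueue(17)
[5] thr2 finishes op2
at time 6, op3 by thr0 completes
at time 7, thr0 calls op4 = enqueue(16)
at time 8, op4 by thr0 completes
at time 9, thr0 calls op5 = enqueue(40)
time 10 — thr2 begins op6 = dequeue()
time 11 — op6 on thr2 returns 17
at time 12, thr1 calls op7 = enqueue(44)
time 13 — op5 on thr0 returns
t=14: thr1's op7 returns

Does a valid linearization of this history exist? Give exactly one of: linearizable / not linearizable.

witness order: op1, op3, op2, op4, op5, op6, op7
after step 1 (op1 dequeue() → empty): queue <>
after step 2 (op3 enqueue(17)): queue <17>
after step 3 (op2 enqueue(98)): queue <17,98>
after step 4 (op4 enqueue(16)): queue <17,98,16>
after step 5 (op5 enqueue(40)): queue <17,98,16,40>
after step 6 (op6 dequeue() → 17): queue <98,16,40>
after step 7 (op7 enqueue(44)): queue <98,16,40,44>

linearizable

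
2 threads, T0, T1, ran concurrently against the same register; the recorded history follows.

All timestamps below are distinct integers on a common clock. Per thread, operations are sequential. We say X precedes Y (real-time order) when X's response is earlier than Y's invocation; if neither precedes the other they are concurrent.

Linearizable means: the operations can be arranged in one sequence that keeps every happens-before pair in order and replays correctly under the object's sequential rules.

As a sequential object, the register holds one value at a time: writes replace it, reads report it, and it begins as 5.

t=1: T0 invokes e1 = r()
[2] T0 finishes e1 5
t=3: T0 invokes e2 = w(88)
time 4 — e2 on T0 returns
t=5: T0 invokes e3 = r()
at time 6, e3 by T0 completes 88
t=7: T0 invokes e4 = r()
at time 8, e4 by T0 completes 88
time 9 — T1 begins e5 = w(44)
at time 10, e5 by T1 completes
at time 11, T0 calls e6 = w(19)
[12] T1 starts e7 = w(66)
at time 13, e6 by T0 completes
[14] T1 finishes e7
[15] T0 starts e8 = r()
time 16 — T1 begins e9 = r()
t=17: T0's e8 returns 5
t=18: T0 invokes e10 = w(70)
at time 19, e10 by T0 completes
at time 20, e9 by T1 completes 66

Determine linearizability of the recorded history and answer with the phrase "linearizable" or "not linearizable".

events 1..16 are fine; event 17 — the response of e8 at time 17 — makes the prefix non-linearizable
real-time-consistent orders of the 8 completed operations: 2 — all fail the register replay
no escape via the 1 pending operation (e9): every completion choice fails
sample order e1, e2, e3, e4, e5, e6, e7, e8 (pending dropped) stalls at step 8 — e8 r() → 5 has no legal effect
sample order e1, e2, e3, e4, e5, e7, e6, e8 (pending dropped) stalls at step 8 — e8 r() → 5 has no legal effect

not linearizable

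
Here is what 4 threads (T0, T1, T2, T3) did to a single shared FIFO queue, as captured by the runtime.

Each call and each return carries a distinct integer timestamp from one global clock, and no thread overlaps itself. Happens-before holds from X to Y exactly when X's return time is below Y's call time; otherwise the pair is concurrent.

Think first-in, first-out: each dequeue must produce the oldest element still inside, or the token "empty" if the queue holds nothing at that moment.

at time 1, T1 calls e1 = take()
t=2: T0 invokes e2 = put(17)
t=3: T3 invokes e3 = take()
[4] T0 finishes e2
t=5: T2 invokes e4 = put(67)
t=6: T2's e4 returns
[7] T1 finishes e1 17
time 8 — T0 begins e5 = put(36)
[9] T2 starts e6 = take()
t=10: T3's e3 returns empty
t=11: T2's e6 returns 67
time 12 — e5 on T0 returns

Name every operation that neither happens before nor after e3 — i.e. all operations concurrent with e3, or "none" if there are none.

concurrent with e3 ([3,10]): every op whose interval crosses 3..10
e1 [1,7]: concurrent
e2 [2,4]: concurrent
e4 [5,6]: concurrent
e5 [8,12]: concurrent
e6 [9,11]: concurrent

e1, e2, e4, e5, e6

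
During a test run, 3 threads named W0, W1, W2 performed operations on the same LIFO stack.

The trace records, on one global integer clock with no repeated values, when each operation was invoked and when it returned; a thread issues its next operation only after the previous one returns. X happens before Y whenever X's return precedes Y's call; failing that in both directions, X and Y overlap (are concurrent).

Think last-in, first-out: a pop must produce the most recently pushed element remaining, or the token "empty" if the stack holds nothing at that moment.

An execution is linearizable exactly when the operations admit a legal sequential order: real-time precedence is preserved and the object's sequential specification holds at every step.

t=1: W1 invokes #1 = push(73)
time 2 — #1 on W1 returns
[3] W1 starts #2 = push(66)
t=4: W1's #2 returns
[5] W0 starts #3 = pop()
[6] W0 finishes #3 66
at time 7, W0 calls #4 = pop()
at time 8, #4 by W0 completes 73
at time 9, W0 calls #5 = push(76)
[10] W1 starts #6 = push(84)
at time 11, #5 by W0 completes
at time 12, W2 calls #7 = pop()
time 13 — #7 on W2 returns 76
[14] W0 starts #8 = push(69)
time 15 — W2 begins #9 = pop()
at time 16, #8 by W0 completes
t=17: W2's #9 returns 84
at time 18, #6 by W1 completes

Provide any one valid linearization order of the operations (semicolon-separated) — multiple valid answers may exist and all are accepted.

#1; #2; #3; #4; #5; #7; #6; #9; #8

1. #1 push(73), leaving stack <73>
2. #2 push(66), leaving stack <73,66>
3. #3 pop() → 66, leaving stack <73>
4. #4 pop() → 73, leaving stack <>
5. #5 push(76), leaving stack <76>
6. #7 pop() → 76, leaving stack <>
7. #6 push(84), leaving stack <84>
8. #9 pop() → 84, leaving stack <>
9. #8 push(69), leaving stack <69>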